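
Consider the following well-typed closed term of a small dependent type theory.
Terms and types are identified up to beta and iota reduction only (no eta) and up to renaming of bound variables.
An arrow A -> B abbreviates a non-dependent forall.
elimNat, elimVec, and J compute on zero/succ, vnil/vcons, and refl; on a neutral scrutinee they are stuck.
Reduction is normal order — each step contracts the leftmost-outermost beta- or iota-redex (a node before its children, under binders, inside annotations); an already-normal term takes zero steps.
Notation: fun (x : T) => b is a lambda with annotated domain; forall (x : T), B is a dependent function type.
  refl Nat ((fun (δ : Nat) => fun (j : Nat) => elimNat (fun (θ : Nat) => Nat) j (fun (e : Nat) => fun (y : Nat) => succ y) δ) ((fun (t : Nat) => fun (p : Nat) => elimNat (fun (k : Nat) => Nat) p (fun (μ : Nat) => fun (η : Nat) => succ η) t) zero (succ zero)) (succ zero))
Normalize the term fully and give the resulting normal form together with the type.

resulting normal form:
  refl Nat (succ (succ zero))
type:
  Eq Nat (succ (succ zero)) (succ (succ zero))


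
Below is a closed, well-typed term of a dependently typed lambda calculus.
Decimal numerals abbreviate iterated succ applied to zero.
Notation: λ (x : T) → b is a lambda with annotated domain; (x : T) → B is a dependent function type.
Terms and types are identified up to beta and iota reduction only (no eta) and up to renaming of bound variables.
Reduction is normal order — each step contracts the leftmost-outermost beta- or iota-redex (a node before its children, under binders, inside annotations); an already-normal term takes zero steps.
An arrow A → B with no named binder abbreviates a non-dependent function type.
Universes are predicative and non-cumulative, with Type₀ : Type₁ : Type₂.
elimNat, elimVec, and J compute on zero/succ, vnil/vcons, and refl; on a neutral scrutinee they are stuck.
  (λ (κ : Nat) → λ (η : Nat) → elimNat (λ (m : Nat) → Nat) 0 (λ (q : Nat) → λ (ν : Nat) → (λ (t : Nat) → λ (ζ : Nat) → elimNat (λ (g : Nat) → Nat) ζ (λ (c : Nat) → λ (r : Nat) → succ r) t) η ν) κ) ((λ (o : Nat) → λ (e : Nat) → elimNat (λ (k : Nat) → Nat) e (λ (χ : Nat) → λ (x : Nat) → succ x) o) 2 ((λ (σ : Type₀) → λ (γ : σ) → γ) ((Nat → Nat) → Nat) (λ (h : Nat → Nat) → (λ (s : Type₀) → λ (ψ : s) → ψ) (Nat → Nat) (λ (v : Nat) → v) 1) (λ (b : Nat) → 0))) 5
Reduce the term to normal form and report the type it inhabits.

normal form:
  15
the term's type:
  Nat


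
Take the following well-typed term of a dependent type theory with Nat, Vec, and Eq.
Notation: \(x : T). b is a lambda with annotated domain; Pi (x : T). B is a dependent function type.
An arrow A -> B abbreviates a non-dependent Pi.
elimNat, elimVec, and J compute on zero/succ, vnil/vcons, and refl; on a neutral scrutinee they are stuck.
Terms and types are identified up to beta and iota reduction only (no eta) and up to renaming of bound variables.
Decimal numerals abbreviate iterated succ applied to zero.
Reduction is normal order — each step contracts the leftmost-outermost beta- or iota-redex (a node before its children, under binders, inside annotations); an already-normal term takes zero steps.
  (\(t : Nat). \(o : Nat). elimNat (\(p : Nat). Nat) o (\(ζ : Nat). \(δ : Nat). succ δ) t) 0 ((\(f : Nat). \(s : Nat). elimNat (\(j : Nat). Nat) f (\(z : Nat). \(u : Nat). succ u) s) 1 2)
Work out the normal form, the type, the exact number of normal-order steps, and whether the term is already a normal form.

normal form:
  3
type:
  Nat
reduction steps (normal order): 12
started in normal form: no
first redex: a beta-redex


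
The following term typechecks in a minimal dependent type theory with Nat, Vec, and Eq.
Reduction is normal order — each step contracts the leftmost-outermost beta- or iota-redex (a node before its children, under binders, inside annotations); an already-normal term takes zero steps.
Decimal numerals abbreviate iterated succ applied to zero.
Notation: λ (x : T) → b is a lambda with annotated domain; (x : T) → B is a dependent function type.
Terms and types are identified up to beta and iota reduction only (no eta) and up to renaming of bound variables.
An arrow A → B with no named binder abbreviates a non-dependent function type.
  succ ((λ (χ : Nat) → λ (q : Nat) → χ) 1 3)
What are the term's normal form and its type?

normal form:
  2
the term's type:
  Nat
observation: contracting a beta-redex first, the term normalizes in 2 steps.


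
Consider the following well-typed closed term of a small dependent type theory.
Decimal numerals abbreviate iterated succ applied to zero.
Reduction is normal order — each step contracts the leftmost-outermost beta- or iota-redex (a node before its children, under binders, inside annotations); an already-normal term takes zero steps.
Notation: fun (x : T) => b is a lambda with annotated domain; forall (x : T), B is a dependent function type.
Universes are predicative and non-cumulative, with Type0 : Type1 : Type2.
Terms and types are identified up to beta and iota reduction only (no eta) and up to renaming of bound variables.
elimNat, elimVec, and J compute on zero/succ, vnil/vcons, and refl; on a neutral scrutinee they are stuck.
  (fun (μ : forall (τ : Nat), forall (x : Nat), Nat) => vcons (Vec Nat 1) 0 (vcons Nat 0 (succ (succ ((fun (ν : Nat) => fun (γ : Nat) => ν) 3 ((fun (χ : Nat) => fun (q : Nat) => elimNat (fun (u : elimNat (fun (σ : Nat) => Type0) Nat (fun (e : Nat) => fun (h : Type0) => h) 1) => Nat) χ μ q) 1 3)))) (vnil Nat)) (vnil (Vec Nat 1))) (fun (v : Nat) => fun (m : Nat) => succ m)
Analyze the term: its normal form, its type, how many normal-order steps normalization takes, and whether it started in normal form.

normal form:
  vcons (Vec Nat 1) 0 (vcons Nat 0 5 (vnil Nat)) (vnil (Vec Nat 1))
inferred type:
  Vec (Vec Nat 1) 1
steps to reach normal form (normal order): 3
started in normal form: no
first redex: a beta-redex


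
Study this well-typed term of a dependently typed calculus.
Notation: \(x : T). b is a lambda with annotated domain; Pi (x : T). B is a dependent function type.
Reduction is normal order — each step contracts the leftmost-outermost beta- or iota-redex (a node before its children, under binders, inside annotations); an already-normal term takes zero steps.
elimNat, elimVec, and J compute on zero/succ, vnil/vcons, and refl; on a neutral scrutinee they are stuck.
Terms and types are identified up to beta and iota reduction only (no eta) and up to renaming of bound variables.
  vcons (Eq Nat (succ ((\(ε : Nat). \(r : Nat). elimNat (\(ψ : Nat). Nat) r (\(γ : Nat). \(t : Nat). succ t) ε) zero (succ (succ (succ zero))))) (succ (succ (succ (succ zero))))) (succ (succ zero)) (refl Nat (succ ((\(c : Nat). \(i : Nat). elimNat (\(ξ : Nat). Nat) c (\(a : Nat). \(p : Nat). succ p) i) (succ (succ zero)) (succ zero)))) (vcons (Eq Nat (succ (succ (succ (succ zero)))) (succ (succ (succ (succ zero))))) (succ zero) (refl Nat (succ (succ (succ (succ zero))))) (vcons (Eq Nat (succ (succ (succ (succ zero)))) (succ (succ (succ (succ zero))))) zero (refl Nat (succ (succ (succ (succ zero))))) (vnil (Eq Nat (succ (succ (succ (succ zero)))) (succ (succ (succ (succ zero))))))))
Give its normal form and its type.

resulting normal form:
  vcons (Eq Nat (succ (succ (succ (succ zero)))) (succ (succ (succ (succ zero))))) (succ (succ zero)) (refl Nat (succ (succ (succ (succ zero))))) (vcons (Eq Nat (succ (succ (succ (succ zero)))) (succ (succ (succ (succ zero))))) (succ zero) (refl Nat (succ (succ (succ (succ zero))))) (vcons (Eq Nat (succ (succ (succ (succ zero)))) (succ (succ (succ (succ zero))))) zero (refl Nat (succ (succ (succ (succ zero))))) (vnil (Eq Nat (succ (succ (succ (succ zero)))) (succ (succ (succ (succ zero))))))))
type:
  Vec (Eq Nat (succ (succ (succ (succ zero)))) (succ (succ (succ (succ zero))))) (succ (succ (succ zero)))


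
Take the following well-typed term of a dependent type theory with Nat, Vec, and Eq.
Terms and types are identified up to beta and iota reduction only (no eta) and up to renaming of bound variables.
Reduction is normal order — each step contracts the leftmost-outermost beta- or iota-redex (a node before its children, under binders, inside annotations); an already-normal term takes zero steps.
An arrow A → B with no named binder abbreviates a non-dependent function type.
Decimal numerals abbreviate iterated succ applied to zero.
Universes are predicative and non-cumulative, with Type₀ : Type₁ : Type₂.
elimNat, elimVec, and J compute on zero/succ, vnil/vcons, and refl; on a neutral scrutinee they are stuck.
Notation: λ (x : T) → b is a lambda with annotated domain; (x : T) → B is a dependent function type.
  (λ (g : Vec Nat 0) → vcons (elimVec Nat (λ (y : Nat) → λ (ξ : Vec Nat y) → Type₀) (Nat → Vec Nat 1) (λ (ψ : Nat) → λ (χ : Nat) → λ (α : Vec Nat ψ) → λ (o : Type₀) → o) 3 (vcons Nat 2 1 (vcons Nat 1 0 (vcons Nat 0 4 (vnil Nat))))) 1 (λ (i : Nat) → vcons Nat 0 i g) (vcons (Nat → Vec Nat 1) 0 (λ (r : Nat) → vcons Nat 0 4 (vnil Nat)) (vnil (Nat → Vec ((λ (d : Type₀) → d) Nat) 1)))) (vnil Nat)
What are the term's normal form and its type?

resulting normal form:
  vcons (Nat → Vec Nat 1) 1 (λ (g : Nat) → vcons Nat 0 g (vnil Nat)) (vcons (Nat → Vec Nat 1) 0 (λ (y : Nat) → vcons Nat 0 4 (vnil Nat)) (vnil (Nat → Vec Nat 1)))
type:
  Vec (Nat → Vec Nat 1) 2
observation: the first redex contracted is a beta-redex; the normal form is reached in 18 normal-order steps.


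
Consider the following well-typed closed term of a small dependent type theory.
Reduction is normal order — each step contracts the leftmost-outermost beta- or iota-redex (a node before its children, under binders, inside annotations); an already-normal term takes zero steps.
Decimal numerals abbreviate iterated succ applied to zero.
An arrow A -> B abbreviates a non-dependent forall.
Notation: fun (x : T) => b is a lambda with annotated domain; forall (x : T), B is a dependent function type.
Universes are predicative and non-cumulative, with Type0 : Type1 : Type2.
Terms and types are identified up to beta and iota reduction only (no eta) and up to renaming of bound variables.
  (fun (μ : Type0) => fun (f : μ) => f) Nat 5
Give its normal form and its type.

normal form:
  5
the term's type:
  Nat
observation: the term reaches its normal form after 2 normal-order steps.


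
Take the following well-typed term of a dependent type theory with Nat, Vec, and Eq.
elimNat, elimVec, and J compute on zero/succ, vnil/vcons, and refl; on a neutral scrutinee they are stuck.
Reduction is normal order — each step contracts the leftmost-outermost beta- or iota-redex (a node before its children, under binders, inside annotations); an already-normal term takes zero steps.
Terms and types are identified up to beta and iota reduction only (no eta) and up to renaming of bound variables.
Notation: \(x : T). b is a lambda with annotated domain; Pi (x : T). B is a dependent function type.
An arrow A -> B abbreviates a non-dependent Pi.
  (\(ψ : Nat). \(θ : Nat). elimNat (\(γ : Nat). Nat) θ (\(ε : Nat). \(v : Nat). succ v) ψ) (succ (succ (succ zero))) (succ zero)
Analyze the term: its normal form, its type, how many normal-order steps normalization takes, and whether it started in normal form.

reduced normal form:
  succ (succ (succ (succ zero)))
inferred type:
  Nat
steps to reach normal form (normal order): 12
started in normal form: no
first redex: a beta-redex


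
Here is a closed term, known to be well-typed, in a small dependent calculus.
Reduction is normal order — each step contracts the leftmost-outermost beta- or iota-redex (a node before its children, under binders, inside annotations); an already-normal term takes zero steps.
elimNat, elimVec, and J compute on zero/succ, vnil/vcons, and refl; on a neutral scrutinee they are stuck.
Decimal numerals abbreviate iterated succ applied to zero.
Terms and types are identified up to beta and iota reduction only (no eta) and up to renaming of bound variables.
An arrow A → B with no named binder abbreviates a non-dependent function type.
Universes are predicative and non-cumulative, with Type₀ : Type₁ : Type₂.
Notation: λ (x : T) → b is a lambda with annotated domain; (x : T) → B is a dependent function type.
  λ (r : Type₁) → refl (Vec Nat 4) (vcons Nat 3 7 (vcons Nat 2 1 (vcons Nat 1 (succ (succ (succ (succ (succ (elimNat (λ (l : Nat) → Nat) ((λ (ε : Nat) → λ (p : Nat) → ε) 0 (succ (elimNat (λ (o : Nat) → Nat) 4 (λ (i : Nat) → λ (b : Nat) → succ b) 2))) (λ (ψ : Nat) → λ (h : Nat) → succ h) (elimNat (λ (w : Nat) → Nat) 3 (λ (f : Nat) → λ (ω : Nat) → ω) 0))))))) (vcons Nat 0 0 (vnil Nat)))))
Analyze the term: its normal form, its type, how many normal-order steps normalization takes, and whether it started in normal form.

normal form:
  λ (r : Type₁) → refl (Vec Nat 4) (vcons Nat 3 7 (vcons Nat 2 1 (vcons Nat 1 8 (vcons Nat 0 0 (vnil Nat)))))
type:
  Type₁ → Eq (Vec Nat 4) (vcons Nat 3 7 (vcons Nat 2 1 (vcons Nat 1 8 (vcons Nat 0 0 (vnil Nat))))) (vcons Nat 3 7 (vcons Nat 2 1 (vcons Nat 1 8 (vcons Nat 0 0 (vnil Nat)))))
steps to reach normal form (normal order): 13
term was already normal: no
first redex: a beta-redex


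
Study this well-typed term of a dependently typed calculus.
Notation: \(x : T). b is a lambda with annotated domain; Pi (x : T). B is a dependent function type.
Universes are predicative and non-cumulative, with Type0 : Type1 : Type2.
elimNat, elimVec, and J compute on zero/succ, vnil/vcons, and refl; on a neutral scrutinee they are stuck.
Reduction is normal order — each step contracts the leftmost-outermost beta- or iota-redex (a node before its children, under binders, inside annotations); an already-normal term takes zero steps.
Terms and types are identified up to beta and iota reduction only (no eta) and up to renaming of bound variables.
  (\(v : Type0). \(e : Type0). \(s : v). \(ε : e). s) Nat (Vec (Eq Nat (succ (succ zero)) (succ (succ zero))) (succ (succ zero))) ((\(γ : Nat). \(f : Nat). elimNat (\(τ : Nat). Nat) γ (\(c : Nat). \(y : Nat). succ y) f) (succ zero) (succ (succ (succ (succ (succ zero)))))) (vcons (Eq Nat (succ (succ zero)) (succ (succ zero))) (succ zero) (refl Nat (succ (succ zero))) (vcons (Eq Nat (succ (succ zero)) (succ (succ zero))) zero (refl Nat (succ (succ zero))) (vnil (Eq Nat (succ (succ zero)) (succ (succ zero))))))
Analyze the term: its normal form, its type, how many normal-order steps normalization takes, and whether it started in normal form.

normal form:
  succ (succ (succ (succ (succ (succ zero)))))
type:
  Nat
steps to reach normal form (normal order): 22
term was already normal: no
first redex: a beta-redex


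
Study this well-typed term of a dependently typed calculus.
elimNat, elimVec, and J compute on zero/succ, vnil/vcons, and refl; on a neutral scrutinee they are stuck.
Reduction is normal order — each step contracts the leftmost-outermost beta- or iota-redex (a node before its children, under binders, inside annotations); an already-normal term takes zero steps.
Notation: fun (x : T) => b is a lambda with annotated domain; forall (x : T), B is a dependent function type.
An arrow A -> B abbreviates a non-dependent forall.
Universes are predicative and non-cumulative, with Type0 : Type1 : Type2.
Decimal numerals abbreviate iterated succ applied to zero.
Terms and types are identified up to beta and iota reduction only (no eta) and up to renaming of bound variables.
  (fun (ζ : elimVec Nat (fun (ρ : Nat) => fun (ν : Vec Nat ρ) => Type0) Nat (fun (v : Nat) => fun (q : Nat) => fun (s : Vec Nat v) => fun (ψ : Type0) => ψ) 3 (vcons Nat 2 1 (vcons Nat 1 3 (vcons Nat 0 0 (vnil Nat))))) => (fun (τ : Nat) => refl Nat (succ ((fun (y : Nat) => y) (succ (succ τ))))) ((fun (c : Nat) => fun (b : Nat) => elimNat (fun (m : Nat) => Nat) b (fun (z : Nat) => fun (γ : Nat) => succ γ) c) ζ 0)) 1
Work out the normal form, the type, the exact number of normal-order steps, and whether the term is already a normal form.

resulting normal form:
  refl Nat 4
the term's type:
  Eq Nat 4 4
reduction steps (normal order): 9
already normal: no
first redex: a beta-redex


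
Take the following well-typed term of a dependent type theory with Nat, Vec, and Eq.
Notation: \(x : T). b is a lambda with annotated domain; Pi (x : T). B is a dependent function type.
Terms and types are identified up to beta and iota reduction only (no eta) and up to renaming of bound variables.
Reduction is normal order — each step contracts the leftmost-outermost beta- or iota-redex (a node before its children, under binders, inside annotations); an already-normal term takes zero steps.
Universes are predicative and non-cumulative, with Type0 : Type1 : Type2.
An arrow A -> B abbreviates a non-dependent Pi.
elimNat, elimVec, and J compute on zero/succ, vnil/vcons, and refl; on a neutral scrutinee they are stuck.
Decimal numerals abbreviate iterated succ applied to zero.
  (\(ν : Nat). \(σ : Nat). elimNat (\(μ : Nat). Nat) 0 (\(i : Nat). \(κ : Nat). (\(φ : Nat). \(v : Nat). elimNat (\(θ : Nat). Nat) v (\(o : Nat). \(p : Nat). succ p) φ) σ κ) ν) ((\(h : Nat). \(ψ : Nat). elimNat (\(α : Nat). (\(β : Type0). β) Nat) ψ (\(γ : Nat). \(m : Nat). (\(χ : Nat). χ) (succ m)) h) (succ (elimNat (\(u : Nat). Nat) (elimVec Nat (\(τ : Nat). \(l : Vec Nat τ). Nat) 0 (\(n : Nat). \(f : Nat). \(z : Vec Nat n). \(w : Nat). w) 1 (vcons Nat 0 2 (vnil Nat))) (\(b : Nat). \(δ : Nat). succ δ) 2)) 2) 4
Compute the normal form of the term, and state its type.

normal form:
  20
type:
  Nat
observation: 61 normal-order steps separate the term from its normal form.


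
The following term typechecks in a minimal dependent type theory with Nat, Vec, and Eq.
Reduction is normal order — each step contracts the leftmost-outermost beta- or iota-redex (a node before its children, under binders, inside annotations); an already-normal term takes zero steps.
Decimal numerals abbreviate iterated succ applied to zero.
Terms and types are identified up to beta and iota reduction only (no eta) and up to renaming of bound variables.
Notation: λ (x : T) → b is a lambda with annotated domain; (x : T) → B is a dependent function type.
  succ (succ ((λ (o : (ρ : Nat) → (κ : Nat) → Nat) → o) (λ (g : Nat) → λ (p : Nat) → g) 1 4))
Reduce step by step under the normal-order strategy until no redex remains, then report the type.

normal-order reduction:
  succ (succ ((λ (o : (ρ : Nat) → (κ : Nat) → Nat) → o) (λ (g : Nat) → λ (p : Nat) → g) 1 4))
  ~> succ (succ ((λ (o : Nat) → λ (ρ : Nat) → o) 1 4))
  ~> succ (succ ((λ (o : Nat) → 1) 4))
  ~> 3
inferred type:
  Nat


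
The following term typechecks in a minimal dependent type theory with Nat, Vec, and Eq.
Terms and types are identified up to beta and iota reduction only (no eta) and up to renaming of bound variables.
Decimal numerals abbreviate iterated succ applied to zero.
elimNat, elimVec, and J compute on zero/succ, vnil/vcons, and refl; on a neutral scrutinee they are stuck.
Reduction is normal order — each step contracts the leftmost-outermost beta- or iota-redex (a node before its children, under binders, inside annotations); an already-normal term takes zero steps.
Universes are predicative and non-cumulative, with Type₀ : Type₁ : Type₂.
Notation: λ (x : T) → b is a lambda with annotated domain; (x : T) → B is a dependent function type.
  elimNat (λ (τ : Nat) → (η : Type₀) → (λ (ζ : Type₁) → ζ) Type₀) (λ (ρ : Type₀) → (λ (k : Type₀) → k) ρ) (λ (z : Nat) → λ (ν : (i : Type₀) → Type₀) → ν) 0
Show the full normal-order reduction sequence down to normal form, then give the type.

normal-order reduction sequence:
  elimNat (λ (τ : Nat) → (η : Type₀) → (λ (ζ : Type₁) → ζ) Type₀) (λ (ρ : Type₀) → (λ (k : Type₀) → k) ρ) (λ (z : Nat) → λ (ν : (i : Type₀) → Type₀) → ν) 0
  ~> λ (τ : Type₀) → (λ (η : Type₀) → η) τ
  ~> λ (τ : Type₀) → τ
type:
  (τ : Type₀) → Type₀


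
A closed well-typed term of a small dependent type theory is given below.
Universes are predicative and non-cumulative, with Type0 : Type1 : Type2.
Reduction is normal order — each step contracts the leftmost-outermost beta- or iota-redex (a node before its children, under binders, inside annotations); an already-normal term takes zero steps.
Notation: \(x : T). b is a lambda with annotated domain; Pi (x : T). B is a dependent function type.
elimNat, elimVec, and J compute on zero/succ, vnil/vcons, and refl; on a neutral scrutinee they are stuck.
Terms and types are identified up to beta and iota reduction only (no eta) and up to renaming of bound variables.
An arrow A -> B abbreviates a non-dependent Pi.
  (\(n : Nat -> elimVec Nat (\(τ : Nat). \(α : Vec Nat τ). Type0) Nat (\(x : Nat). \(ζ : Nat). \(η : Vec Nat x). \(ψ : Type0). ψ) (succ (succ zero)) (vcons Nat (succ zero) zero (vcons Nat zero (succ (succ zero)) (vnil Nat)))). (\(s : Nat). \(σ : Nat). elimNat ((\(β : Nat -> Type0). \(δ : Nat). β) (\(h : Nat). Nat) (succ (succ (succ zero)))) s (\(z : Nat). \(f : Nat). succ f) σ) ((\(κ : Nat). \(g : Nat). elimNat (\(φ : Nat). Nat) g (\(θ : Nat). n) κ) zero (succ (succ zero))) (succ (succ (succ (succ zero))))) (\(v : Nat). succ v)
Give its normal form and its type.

reduced normal form:
  succ (succ (succ (succ (succ (succ zero)))))
inferred type:
  Nat
observation: normalization takes exactly 19 steps under the normal-order strategy.


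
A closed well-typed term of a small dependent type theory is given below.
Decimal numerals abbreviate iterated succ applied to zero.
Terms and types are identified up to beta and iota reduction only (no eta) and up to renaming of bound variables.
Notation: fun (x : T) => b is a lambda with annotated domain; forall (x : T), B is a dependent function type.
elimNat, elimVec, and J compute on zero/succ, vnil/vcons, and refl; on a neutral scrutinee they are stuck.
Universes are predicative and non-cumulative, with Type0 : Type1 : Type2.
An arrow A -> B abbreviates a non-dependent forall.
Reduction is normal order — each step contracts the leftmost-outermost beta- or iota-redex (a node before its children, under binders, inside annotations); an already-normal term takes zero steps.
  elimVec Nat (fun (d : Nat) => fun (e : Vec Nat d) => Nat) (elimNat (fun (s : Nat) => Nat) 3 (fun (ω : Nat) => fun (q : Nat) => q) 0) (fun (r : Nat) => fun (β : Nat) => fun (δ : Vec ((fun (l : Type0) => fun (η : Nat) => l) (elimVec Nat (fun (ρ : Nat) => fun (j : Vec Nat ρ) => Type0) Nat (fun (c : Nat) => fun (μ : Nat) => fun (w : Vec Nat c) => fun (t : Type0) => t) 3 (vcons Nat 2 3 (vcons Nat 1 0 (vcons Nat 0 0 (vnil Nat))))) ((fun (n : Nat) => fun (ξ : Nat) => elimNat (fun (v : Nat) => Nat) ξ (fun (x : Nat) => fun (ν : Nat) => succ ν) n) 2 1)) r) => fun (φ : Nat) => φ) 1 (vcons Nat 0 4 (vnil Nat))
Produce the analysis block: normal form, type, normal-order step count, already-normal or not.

resulting normal form:
  3
type:
  Nat
reduction steps (normal order): 7
term was already normal: no
first redex: an elimVec iota-redex


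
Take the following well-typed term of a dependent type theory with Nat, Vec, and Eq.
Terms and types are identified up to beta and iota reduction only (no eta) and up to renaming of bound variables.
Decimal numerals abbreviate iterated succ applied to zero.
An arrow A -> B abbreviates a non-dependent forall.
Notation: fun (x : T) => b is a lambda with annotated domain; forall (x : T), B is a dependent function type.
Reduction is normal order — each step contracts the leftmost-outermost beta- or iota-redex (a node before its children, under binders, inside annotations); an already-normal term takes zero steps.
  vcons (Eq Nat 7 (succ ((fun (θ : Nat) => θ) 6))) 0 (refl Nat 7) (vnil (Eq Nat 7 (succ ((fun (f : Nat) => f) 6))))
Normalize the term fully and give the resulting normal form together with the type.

resulting normal form:
  vcons (Eq Nat 7 7) 0 (refl Nat 7) (vnil (Eq Nat 7 7))
inferred type:
  Vec (Eq Nat 7 7) 1
observation: the term reaches its normal form after 2 normal-order steps.


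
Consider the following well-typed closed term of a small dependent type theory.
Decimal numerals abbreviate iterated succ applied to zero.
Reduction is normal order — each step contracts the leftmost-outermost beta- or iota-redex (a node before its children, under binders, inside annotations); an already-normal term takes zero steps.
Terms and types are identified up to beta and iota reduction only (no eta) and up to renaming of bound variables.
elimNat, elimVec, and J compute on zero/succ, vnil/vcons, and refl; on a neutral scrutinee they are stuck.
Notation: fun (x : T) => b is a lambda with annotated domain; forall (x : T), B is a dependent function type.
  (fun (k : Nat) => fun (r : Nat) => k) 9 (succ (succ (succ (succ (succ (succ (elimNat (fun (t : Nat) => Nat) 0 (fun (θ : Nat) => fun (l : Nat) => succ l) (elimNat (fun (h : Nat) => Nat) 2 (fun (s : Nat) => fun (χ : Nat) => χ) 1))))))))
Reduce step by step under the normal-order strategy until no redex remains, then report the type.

normal-order reduction sequence:
  (fun (k : Nat) => fun (r : Nat) => k) 9 (succ (succ (succ (succ (succ (succ (elimNat (fun (t : Nat) => Nat) 0 (fun (θ : Nat) => fun (l : Nat) => succ l) (elimNat (fun (h : Nat) => Nat) 2 (fun (s : Nat) => fun (χ : Nat) => χ) 1))))))))
  ~> (fun (k : Nat) => 9) (succ (succ (succ (succ (succ (succ (elimNat (fun (r : Nat) => Nat) 0 (fun (t : Nat) => fun (θ : Nat) => succ θ) (elimNat (fun (l : Nat) => Nat) 2 (fun (h : Nat) => fun (s : Nat) => s) 1))))))))
  ~> 9
the term's type:
  Nat


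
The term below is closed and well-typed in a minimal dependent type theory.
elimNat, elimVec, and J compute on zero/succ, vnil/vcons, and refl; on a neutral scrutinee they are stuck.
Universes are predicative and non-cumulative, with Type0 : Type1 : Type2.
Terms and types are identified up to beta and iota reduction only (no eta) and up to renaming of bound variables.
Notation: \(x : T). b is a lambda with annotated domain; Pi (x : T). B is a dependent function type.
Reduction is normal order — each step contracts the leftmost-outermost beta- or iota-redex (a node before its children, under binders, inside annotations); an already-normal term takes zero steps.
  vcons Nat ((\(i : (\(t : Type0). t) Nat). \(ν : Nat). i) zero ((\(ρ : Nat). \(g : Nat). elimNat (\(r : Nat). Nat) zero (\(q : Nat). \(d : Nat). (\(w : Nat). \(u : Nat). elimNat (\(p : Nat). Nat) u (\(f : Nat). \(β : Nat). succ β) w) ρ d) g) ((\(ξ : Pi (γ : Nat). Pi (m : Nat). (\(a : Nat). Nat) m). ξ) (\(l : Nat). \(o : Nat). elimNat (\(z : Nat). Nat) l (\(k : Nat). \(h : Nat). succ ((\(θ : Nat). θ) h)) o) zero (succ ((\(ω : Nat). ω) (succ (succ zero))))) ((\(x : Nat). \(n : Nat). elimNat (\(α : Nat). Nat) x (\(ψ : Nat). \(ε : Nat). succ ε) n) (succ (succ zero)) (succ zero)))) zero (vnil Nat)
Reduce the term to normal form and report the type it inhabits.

normal form:
  vcons Nat zero zero (vnil Nat)
inferred type:
  Vec Nat (succ zero)


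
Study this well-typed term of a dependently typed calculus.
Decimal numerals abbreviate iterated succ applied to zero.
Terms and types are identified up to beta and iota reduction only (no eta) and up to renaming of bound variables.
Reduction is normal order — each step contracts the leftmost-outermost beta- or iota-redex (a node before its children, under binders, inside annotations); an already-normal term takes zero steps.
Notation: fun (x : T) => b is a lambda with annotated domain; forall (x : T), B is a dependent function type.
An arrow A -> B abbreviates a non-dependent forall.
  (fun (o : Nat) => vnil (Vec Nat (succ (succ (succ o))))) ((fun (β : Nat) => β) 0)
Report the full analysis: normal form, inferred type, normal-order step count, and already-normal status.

reduced normal form:
  vnil (Vec Nat 3)
the term's type:
  Vec (Vec Nat 3) 0
reduction steps (normal order): 2
started in normal form: no
first redex: a beta-redex


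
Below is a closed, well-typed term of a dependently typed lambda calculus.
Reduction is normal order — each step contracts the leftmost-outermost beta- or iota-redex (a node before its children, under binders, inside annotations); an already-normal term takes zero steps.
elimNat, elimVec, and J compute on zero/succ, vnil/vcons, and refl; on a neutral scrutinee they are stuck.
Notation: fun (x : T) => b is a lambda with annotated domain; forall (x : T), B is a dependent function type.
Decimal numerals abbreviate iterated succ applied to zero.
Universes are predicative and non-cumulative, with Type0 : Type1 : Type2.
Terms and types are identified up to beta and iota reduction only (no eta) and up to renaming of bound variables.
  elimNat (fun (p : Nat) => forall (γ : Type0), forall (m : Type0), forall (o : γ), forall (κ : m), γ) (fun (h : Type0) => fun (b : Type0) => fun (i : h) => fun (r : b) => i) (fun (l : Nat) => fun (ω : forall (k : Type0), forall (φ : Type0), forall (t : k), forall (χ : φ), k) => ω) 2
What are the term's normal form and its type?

reduced normal form:
  fun (p : Type0) => fun (γ : Type0) => fun (m : p) => fun (o : γ) => m
type:
  forall (p : Type0), forall (γ : Type0), forall (m : p), forall (o : γ), p


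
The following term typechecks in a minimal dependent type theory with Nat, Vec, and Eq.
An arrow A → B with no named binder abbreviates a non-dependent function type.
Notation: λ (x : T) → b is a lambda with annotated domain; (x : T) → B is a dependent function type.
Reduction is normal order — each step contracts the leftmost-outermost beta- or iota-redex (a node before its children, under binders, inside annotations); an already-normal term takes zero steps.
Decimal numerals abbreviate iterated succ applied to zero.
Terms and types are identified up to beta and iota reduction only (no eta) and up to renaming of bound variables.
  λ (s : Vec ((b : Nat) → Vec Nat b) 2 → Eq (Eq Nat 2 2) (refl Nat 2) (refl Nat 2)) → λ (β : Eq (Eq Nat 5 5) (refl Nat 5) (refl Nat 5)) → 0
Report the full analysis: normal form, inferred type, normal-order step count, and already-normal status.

resulting normal form:
  λ (s : Vec ((b : Nat) → Vec Nat b) 2 → Eq (Eq Nat 2 2) (refl Nat 2) (refl Nat 2)) → λ (β : Eq (Eq Nat 5 5) (refl Nat 5) (refl Nat 5)) → 0
type:
  (Vec ((s : Nat) → Vec Nat s) 2 → Eq (Eq Nat 2 2) (refl Nat 2) (refl Nat 2)) → Eq (Eq Nat 5 5) (refl Nat 5) (refl Nat 5) → Nat
steps to reach normal form (normal order): 0
already normal: yes


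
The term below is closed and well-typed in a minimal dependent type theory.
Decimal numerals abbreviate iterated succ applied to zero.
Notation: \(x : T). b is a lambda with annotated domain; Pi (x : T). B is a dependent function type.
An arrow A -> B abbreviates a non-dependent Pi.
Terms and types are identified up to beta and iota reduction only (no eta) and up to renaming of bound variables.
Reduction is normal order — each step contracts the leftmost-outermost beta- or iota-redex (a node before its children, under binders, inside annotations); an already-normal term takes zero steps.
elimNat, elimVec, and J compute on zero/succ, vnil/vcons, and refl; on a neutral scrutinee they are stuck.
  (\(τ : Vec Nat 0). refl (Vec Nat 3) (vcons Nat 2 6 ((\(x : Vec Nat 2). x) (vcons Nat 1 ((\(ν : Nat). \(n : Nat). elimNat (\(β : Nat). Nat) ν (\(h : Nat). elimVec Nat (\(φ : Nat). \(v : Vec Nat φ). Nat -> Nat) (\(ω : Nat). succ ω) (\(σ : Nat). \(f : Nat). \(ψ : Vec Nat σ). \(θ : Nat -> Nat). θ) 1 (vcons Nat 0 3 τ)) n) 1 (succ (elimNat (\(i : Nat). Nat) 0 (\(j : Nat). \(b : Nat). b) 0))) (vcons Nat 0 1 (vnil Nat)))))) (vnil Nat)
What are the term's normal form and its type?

normal form:
  refl (Vec Nat 3) (vcons Nat 2 6 (vcons Nat 1 2 (vcons Nat 0 1 (vnil Nat))))
the term's type:
  Eq (Vec Nat 3) (vcons Nat 2 6 (vcons Nat 1 2 (vcons Nat 0 1 (vnil Nat)))) (vcons Nat 2 6 (vcons Nat 1 2 (vcons Nat 0 1 (vnil Nat))))


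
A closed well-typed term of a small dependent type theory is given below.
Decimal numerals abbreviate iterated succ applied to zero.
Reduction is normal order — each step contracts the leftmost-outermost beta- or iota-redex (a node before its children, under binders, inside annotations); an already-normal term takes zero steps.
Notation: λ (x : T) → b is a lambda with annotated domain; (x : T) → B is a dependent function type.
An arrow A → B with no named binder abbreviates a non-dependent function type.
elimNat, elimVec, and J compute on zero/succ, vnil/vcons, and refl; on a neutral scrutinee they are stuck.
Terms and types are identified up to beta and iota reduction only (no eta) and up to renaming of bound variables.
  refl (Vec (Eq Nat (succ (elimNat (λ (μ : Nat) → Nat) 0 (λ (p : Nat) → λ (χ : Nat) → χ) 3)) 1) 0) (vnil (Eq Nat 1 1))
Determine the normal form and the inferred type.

reduced normal form:
  refl (Vec (Eq Nat 1 1) 0) (vnil (Eq Nat 1 1))
inferred type:
  Eq (Vec (Eq Nat 1 1) 0) (vnil (Eq Nat 1 1)) (vnil (Eq Nat 1 1))


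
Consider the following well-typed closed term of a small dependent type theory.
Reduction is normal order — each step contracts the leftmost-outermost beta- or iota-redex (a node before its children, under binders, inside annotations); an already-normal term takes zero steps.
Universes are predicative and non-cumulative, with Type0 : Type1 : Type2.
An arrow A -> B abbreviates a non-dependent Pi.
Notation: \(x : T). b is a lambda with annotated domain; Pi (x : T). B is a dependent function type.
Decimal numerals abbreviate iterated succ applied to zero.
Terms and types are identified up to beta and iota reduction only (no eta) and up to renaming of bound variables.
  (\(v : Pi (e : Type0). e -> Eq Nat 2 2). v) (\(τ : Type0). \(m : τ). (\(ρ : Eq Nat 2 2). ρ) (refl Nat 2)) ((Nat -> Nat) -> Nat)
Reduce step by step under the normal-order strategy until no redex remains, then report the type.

reduction (normal order):
  (\(v : Pi (e : Type0). e -> Eq Nat 2 2). v) (\(τ : Type0). \(m : τ). (\(ρ : Eq Nat 2 2). ρ) (refl Nat 2)) ((Nat -> Nat) -> Nat)
  ~> (\(v : Type0). \(e : v). (\(τ : Eq Nat 2 2). τ) (refl Nat 2)) ((Nat -> Nat) -> Nat)
  ~> \(v : (Nat -> Nat) -> Nat). (\(e : Eq Nat 2 2). e) (refl Nat 2)
  ~> \(v : (Nat -> Nat) -> Nat). refl Nat 2
type:
  ((Nat -> Nat) -> Nat) -> Eq Nat 2 2


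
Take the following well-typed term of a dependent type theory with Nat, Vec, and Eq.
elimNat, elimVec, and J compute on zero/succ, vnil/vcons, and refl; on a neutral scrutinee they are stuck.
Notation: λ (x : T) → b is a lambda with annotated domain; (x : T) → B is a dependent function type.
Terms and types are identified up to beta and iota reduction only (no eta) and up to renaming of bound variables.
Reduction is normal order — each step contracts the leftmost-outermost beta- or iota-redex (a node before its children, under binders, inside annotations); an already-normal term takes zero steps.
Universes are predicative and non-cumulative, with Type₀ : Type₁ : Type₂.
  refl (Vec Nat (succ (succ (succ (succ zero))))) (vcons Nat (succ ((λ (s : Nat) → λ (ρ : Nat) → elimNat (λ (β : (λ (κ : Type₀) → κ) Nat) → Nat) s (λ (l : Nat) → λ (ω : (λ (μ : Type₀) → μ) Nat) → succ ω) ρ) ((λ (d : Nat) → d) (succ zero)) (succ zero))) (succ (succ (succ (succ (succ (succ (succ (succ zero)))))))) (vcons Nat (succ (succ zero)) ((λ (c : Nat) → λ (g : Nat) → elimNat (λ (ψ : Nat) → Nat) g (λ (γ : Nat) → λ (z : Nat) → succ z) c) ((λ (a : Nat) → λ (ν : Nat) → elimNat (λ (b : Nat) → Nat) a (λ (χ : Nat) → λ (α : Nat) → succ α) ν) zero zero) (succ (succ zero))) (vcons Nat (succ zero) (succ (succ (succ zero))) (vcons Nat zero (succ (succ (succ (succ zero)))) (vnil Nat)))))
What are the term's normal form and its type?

normal form:
  refl (Vec Nat (succ (succ (succ (succ zero))))) (vcons Nat (succ (succ (succ zero))) (succ (succ (succ (succ (succ (succ (succ (succ zero)))))))) (vcons Nat (succ (succ zero)) (succ (succ zero)) (vcons Nat (succ zero) (succ (succ (succ zero))) (vcons Nat zero (succ (succ (succ (succ zero)))) (vnil Nat)))))
inferred type:
  Eq (Vec Nat (succ (succ (succ (succ zero))))) (vcons Nat (succ (succ (succ zero))) (succ (succ (succ (succ (succ (succ (succ (succ zero)))))))) (vcons Nat (succ (succ zero)) (succ (succ zero)) (vcons Nat (succ zero) (succ (succ (succ zero))) (vcons Nat zero (succ (succ (succ (succ zero)))) (vnil Nat))))) (vcons Nat (succ (succ (succ zero))) (succ (succ (succ (succ (succ (succ (succ (succ zero)))))))) (vcons Nat (succ (succ zero)) (succ (succ zero)) (vcons Nat (succ zero) (succ (succ (succ zero))) (vcons Nat zero (succ (succ (succ (succ zero)))) (vnil Nat)))))


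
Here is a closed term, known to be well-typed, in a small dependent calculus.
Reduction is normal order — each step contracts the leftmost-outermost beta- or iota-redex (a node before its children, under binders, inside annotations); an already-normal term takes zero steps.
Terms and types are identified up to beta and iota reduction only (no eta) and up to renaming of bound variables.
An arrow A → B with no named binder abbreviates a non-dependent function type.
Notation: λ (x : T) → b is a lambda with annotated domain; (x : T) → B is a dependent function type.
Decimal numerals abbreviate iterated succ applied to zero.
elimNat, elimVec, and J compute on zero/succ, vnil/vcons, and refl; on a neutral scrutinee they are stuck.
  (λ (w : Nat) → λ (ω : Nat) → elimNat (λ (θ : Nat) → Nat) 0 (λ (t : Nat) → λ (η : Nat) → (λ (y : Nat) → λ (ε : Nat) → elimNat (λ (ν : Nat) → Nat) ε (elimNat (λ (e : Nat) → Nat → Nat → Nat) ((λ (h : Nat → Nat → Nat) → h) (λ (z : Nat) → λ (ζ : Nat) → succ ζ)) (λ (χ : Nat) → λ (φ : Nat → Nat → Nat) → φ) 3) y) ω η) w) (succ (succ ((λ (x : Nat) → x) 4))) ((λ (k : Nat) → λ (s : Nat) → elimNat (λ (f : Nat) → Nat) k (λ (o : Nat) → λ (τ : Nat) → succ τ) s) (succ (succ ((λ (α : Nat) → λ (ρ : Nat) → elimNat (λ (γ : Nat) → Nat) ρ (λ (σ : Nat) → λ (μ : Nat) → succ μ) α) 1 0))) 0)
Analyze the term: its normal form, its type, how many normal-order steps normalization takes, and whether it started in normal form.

normal form:
  18
type:
  Nat
normal-order step count: 118
already normal: no
first redex: a beta-redex


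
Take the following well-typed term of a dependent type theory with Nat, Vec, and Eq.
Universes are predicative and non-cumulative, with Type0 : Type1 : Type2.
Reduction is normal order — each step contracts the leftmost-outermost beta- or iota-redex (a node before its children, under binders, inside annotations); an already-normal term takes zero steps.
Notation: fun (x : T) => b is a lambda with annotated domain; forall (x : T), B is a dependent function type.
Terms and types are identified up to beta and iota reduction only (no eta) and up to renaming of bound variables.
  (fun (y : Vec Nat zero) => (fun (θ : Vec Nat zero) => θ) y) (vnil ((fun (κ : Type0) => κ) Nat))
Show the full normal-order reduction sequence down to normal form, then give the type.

normal-order reduction:
  (fun (y : Vec Nat zero) => (fun (θ : Vec Nat zero) => θ) y) (vnil ((fun (κ : Type0) => κ) Nat))
  ~> (fun (y : Vec Nat zero) => y) (vnil ((fun (θ : Type0) => θ) Nat))
  ~> vnil ((fun (y : Type0) => y) Nat)
  ~> vnil Nat
inferred type:
  Vec Nat zero


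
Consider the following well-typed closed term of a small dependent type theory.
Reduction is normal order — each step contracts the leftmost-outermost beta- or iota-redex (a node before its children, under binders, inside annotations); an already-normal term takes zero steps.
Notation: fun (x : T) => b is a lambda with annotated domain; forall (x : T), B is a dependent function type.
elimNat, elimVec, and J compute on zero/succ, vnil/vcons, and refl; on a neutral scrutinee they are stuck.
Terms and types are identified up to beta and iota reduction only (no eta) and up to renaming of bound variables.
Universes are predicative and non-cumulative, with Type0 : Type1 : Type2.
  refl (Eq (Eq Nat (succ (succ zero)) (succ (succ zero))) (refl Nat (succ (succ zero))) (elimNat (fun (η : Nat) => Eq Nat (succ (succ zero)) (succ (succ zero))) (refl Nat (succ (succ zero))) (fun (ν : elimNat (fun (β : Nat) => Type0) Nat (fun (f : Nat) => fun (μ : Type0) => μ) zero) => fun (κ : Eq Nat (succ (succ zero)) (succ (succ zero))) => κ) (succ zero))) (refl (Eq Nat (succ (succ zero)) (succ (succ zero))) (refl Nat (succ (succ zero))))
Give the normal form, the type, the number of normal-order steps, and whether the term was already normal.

resulting normal form:
  refl (Eq (Eq Nat (succ (succ zero)) (succ (succ zero))) (refl Nat (succ (succ zero))) (refl Nat (succ (succ zero)))) (refl (Eq Nat (succ (succ zero)) (succ (succ zero))) (refl Nat (succ (succ zero))))
the term's type:
  Eq (Eq (Eq Nat (succ (succ zero)) (succ (succ zero))) (refl Nat (succ (succ zero))) (refl Nat (succ (succ zero)))) (refl (Eq Nat (succ (succ zero)) (succ (succ zero))) (refl Nat (succ (succ zero)))) (refl (Eq Nat (succ (succ zero)) (succ (succ zero))) (refl Nat (succ (succ zero))))
normal-order step count: 4
started in normal form: no
first redex: an elimNat iota-redex
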